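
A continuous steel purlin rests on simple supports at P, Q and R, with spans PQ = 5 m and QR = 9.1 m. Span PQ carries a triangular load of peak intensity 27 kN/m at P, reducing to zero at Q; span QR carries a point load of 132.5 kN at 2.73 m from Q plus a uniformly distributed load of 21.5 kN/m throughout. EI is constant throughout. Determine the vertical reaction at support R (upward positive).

Take M_Q as the redundant. Released structure: two simple spans PQ and QR with a hinge at Q.
End slopes at the hinge Q, treating each span as simply supported:
  span PQ: triangular load, peak 27: 7w₀L³/(360EI) = 65.62/EI
  span QR: point load 132.5 at a = 2.73: Pab(L + b)/(6LEI) = 652.9/EI
  span QR: UDL 21.5: wL³/(24EI) = 675.1/EI
  relative rotation θ_0 = (65.62 + 1328)/EI = 1394/EI
A unit hogging moment at Q produces rotation L₁/(3EI) + L₂/(3EI) = 4.7/EI.
Slope continuity at Q: θ_0 = M_Q·4.7/EI, so M_Q = 1394/4.7 = 296.5 kN·m (hogging).
Span QR, ΣM about R: R_Q^{QR}·9.1 = 1734 + 296.5, so R_Q^{QR} = 223.2 kN and R_R = 328.1 − 223.2 = 105 kN.

R_R = 105 kN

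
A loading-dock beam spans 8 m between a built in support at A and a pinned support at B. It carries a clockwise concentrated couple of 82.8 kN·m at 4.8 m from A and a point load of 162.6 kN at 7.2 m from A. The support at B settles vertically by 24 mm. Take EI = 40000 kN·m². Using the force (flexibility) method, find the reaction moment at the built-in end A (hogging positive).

Remove the prop at B; the released (primary) structure is a cantilever built in at A.
Primary-structure tip deflection at B by superposition:
  clockwise couple 82.8 at a = 4.8: M₀a(2L − a)/(2EI) = 2226/EI
  point load 162.6 at a = 7.2: Pa²(3L − a)/(6EI) = 23602/EI
  δ_0 = 25827/EI
Tip deflection under a unit load at B: L³/(3EI) = 170.7/EI.
With EI = 40000 kN·m²: δ_0 = 0.64568 m and δ_{BB} = 0.004267 m/kN.
Compatibility — the beam at B must follow the support down by 0.024 m: δ_0 − R_B·δ_{BB} = 0.024, so R_B = (0.64568 − 0.024)/0.004267 = 145.7 kN.
Moment equilibrium about A: M_A = Σ(load moments about A) − R_B·L = 1254 − 145.7×8 = 87.86 kN·m.

M_A = 87.86 kN·m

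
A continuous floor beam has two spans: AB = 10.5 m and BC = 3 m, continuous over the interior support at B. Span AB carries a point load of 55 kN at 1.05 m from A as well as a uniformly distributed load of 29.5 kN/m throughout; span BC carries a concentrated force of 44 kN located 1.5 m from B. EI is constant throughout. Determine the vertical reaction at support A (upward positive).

Release continuity at B by inserting a hinge; the redundant is the internal moment M_B. The primary structure is two simply-supported spans AB and BC.
Rotations at B on the released spans (each span's end-slope, ×1/EI):
  span AB: point load 55 at a = 1.05: Pab(L + a)/(6LEI) = 100.1/EI
  span AB: UDL 29.5: wL³/(24EI) = 1423/EI
  span BC: point load 44 at a = 1.5: Pab(L + b)/(6LEI) = 24.75/EI
  relative rotation θ_0 = (1523 + 24.75)/EI = 1548/EI
A unit hogging moment at B produces rotation L₁/(3EI) + L₂/(3EI) = 4.5/EI.
Compatibility: M_B·(L₁+L₂)/(3EI) = θ_0, giving M_B = 343.9 kN·m (hogging).
Span AB, ΣM about A with M_B applied at B: R_B^{AB}·10.5 = 1684 + 343.9, so R_B^{AB} = 193.1 kN and R_A = 364.8 − 193.1 = 171.6 kN.

R_A = 171.6 kN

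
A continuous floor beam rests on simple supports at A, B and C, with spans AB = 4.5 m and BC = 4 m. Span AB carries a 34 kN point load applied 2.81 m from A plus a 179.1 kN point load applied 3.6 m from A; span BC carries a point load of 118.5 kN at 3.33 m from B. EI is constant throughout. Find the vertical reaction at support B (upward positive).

Take M_B as the redundant. Released structure: two simple spans AB and BC with a hinge at B.
Discontinuity in slope at B on the released structure — sum the simple-span end rotations:
  span AB: point load 34 at a = 2.81: Pab(L + a)/(6LEI) = 43.71/EI
  span AB: point load 179.1 at a = 3.6: Pab(L + a)/(6LEI) = 174.1/EI
  span BC: point load 118.5 at a = 3.33: Pab(L + b)/(6LEI) = 51.44/EI
  relative rotation θ_0 = (217.8 + 51.44)/EI = 269.2/EI
A unit hogging moment at B produces rotation L₁/(3EI) + L₂/(3EI) = 2.833/EI.
Compatibility: M_B·(L₁+L₂)/(3EI) = θ_0, giving M_B = 95.03 kN·m (hogging).
Span AB, ΣM about A with M_B applied at B: R_B^{AB}·4.5 = 740.3 + 95.03, so R_B^{AB} = 185.6 kN and R_A = 213.1 − 185.6 = 27.47 kN.
Span BC, ΣM about C: R_B^{BC}·4 = 79.39 + 95.03, so R_B^{BC} = 43.61 kN and R_C = 118.5 − 43.61 = 74.89 kN.
R_B = 185.6 + 43.61 = 229.2 kN.

R_B = 229.2 kN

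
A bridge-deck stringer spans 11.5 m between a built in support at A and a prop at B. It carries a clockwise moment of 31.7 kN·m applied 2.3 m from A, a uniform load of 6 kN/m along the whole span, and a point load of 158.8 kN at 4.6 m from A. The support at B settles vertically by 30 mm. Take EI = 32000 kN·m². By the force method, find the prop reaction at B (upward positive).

R_B = 58.5 kN

Take the reaction at B as the redundant and release it; the primary structure is a cantilever fixed at A.
Free-end deflection of the primary structure under the applied loading (downward +):
  clockwise couple 31.7 at a = 2.3: M₀a(2L − a)/(2EI) = 754.6/EI
  UDL 6: wL⁴/(8EI) = 13118/EI
  point load 158.8 at a = 4.6: Pa²(3L − a)/(6EI) = 16745/EI
  δ_0 = 30617/EI
Tip deflection under a unit load at B: L³/(3EI) = 507/EI.
With EI = 32000 kN·m²: δ_0 = 0.95679 m and δ_{BB} = 0.015842 m/kN.
Compatibility — the beam at B must follow the support down by 0.03 m: δ_0 − R_B·δ_{BB} = 0.03, so R_B = (0.95679 − 0.03)/0.015842 = 58.5 kN.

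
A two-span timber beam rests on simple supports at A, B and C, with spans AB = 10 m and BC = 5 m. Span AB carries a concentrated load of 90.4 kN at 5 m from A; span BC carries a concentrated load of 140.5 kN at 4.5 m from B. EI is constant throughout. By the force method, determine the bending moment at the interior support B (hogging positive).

M_B = 124.6 kN·m

Insert a hinge at B; M_B is the redundant, and each span becomes simply supported.
Rotations at B on the released spans (each span's end-slope, ×1/EI):
  span AB: point load 90.4 at a = 5: Pab(L + a)/(6LEI) = 565/EI
  span BC: point load 140.5 at a = 4.5: Pab(L + b)/(6LEI) = 57.96/EI
  relative rotation θ_0 = (565 + 57.96)/EI = 623/EI
A unit hogging moment at B produces rotation L₁/(3EI) + L₂/(3EI) = 5/EI.
Compatibility: M_B·(L₁+L₂)/(3EI) = θ_0, giving M_B = 124.6 kN·m (hogging).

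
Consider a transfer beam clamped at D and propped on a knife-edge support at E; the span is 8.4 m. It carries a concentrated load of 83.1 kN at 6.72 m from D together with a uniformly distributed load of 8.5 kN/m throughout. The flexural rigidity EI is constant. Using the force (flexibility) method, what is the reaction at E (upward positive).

R_E = 85.28 kN

Remove the prop at E; the released (primary) structure is a cantilever built in at D.
Deflection at E on the released cantilever, summing each load's contribution:
  point load 83.1 at a = 6.72: Pa²(3L − a)/(6EI) = 11558/EI
  UDL 8.5: wL⁴/(8EI) = 5290/EI
  δ_0 = 16848/EI
Flexibility coefficient — unit upward force at E: δ_{EE} = L³/(3EI) = 197.6/EI.
Compatibility at E: δ_0 − R_E·δ_{EE} = 0, so R_E = 16848/197.6 = 85.28 kN.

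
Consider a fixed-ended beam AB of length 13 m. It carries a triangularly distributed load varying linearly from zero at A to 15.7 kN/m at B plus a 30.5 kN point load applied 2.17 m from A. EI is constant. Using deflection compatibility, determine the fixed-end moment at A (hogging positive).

Take the two fixed-end moments M_A, M_B as redundants; the released structure is the simple span AB.
Simple-span end rotations at A and B under the given loads:
  at A: triangular load, peak 15.7: 7w₀L³/(360EI) = 670.7/EI
  at B: triangular load, peak 15.7: w₀L³/(45EI) = 766.5/EI
  at A: point load 30.5 at a = 2.17: Pab(L + b)/(6LEI) = 219/EI
  at B: point load 30.5 at a = 2.17: Pab(L + a)/(6LEI) = 139.4/EI
  θ_A0 = 889.7/EI,  θ_B0 = 905.9/EI
Flexibility coefficients: a unit moment at one end gives L/(3EI) there and L/(6EI) at the far end, so f₁₁ = f₂₂ = 4.333/EI and f₁₂ = f₂₁ = 2.167/EI.
Compatibility — zero rotation at each built-in end:
  4.333 M_A + 2.167 M_B = 889.7
  2.167 M_A + 4.333 M_B = 905.9
Solving the pair gives M_A = 134.4 kN·m and M_B = 141.9 kN·m (hogging).

M_A = 134.4 kN·m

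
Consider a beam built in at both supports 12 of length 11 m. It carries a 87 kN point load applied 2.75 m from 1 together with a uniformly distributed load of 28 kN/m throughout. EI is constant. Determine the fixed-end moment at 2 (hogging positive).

Release both end moments; the primary structure is a simply-supported span 12 with redundants M_1 and M_2.
End rotations of the released simple span under the applied load (×1/EI):
  at 1: point load 87 at a = 2.75: Pab(L + b)/(6LEI) = 575.7/EI
  at 2: point load 87 at a = 2.75: Pab(L + a)/(6LEI) = 411.2/EI
  at 1: UDL 28: wL³/(24EI) = 1553/EI
  at 2: UDL 28: wL³/(24EI) = 1553/EI
  θ_10 = 2129/EI,  θ_20 = 1964/EI
Flexibility coefficients: a unit moment at one end gives L/(3EI) there and L/(6EI) at the far end, so f₁₁ = f₂₂ = 3.667/EI and f₁₂ = f₂₁ = 1.833/EI.
Compatibility — zero rotation at each built-in end:
  3.667 M_1 + 1.833 M_2 = 2129
  1.833 M_1 + 3.667 M_2 = 1964
Solving the pair gives M_1 = 416.9 kN·m and M_2 = 327.2 kN·m (hogging).

M_2 = 327.2 kN·m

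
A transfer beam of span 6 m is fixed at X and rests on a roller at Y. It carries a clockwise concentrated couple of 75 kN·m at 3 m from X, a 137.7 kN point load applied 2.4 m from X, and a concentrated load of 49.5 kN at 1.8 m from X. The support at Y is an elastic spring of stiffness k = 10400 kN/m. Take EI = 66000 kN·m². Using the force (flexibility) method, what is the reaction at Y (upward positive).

Choose R_Y as the redundant. The primary structure is the cantilever fixed at X.
Free-end deflection of the primary structure under the applied loading (downward +):
  clockwise couple 75 at a = 3: M₀a(2L − a)/(2EI) = 1012/EI
  point load 137.7 at a = 2.4: Pa²(3L − a)/(6EI) = 2062/EI
  point load 49.5 at a = 1.8: Pa²(3L − a)/(6EI) = 433/EI
  δ_0 = 3508/EI
Flexibility coefficient — unit upward force at Y: δ_{YY} = L³/(3EI) = 72/EI.
With EI = 66000 kN·m²: δ_0 = 0.053147 m and δ_{YY} = 0.001091 m/kN.
Compatibility — the spring shortens by R_Y/k under the reaction it provides: δ_0 − R_Y·δ_{YY} = R_Y/k. With 1/k = 0.000096 m/kN, R_Y = δ_0 / (δ_{YY} + 1/k) = 0.053147 / (0.001091 + 0.000096) = 44.77 kN.

R_Y = 44.77 kN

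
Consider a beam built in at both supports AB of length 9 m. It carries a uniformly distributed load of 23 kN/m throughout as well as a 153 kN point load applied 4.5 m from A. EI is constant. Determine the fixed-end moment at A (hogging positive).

Take the two fixed-end moments M_A, M_B as redundants; the released structure is the simple span AB.
Simple-span end rotations at A and B under the given loads:
  at A: UDL 23: wL³/(24EI) = 698.6/EI
  at B: UDL 23: wL³/(24EI) = 698.6/EI
  at A: point load 153 at a = 4.5: Pab(L + b)/(6LEI) = 774.6/EI
  at B: point load 153 at a = 4.5: Pab(L + a)/(6LEI) = 774.6/EI
  θ_A0 = 1473/EI,  θ_B0 = 1473/EI
Flexibility coefficients: a unit moment at one end gives L/(3EI) there and L/(6EI) at the far end, so f₁₁ = f₂₂ = 3/EI and f₁₂ = f₂₁ = 1.5/EI.
Compatibility — zero rotation at each built-in end:
  3 M_A + 1.5 M_B = 1473
  1.5 M_A + 3 M_B = 1473
Solving the pair gives M_A = 327.4 kN·m and M_B = 327.4 kN·m (hogging).

M_A = 327.4 kN·m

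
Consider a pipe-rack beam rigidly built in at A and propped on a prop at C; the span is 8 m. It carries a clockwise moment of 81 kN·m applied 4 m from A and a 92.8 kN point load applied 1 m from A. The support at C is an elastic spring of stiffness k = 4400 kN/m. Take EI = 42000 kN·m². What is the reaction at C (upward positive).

Take the reaction at C as the redundant and release it; the primary structure is a cantilever fixed at A.
Free-end deflection of the primary structure under the applied loading (downward +):
  clockwise couple 81 at a = 4: M₀a(2L − a)/(2EI) = 1944/EI
  point load 92.8 at a = 1: Pa²(3L − a)/(6EI) = 355.7/EI
  δ_0 = 2300/EI
Tip deflection under a unit load at C: L³/(3EI) = 170.7/EI.
With EI = 42000 kN·m²: δ_0 = 0.054756 m and δ_{CC} = 0.004063 m/kN.
Compatibility — the spring shortens by R_C/k under the reaction it provides: δ_0 − R_C·δ_{CC} = R_C/k. With 1/k = 0.000227 m/kN, R_C = δ_0 / (δ_{CC} + 1/k) = 0.054756 / (0.004063 + 0.000227) = 12.76 kN.

R_C = 12.76 kN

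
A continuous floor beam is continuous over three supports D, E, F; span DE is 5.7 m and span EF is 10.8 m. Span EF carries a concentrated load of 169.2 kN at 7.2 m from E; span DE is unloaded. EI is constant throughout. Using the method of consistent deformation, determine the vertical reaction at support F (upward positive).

R_F = 96.39 kN

Release continuity at E by inserting a hinge; the redundant is the internal moment M_E. The primary structure is two simply-supported spans DE and EF.
Discontinuity in slope at E on the released structure — sum the simple-span end rotations:
  span EF: point load 169.2 at a = 7.2: Pab(L + b)/(6LEI) = 974.6/EI
  relative rotation θ_0 = (0 + 974.6)/EI = 974.6/EI
A unit hogging moment at E produces rotation L₁/(3EI) + L₂/(3EI) = 5.5/EI.
Compatibility: M_E·(L₁+L₂)/(3EI) = θ_0, giving M_E = 177.2 kN·m (hogging).
Span EF, ΣM about F: R_E^{EF}·10.8 = 609.1 + 177.2, so R_E^{EF} = 72.81 kN and R_F = 169.2 − 72.81 = 96.39 kN.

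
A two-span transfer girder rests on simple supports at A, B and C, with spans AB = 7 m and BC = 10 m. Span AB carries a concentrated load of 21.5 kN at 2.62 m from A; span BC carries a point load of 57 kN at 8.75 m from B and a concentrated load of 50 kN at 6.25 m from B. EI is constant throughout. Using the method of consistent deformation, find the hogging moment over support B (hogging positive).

Take M_B as the redundant. Released structure: two simple spans AB and BC with a hinge at B.
End slopes at the hinge B, treating each span as simply supported:
  span AB: point load 21.5 at a = 2.62: Pab(L + a)/(6LEI) = 56.51/EI
  span BC: point load 57 at a = 8.75: Pab(L + b)/(6LEI) = 116.9/EI
  span BC: point load 50 at a = 6.25: Pab(L + b)/(6LEI) = 268.6/EI
  relative rotation θ_0 = (56.51 + 385.4)/EI = 442/EI
A unit hogging moment at B produces rotation L₁/(3EI) + L₂/(3EI) = 5.667/EI.
Compatibility: M_B·(L₁+L₂)/(3EI) = θ_0, giving M_B = 77.99 kN·m (hogging).

M_B = 77.99 kN·m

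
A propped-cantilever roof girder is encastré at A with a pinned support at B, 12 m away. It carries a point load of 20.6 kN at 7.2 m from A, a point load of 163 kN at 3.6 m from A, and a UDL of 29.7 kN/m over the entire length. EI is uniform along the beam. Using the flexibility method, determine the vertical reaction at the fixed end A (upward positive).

Remove the prop at B; the released (primary) structure is a cantilever built in at A.
Primary-structure tip deflection at B by superposition:
  point load 20.6 at a = 7.2: Pa²(3L − a)/(6EI) = 5126/EI
  point load 163 at a = 3.6: Pa²(3L − a)/(6EI) = 11407/EI
  UDL 29.7: wL⁴/(8EI) = 76982/EI
  δ_0 = 93516/EI
Flexibility coefficient — unit upward force at B: δ_{BB} = L³/(3EI) = 576/EI.
The prop prevents deflection at B: R_B = δ_0/δ_{BB} = 93516/576 = 162.4 kN.
Vertical equilibrium: R_A = ΣP − R_B = 540 − 162.4 = 377.6 kN.

R_A = 377.6 kN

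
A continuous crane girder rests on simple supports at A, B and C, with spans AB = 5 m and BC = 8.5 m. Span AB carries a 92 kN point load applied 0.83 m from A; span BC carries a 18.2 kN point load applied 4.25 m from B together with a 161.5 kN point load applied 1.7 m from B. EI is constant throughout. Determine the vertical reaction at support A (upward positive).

Insert a hinge at B; M_B is the redundant, and each span becomes simply supported.
Discontinuity in slope at B on the released structure — sum the simple-span end rotations:
  span AB: point load 92 at a = 0.83: Pab(L + a)/(6LEI) = 61.88/EI
  span BC: point load 18.2 at a = 4.25: Pab(L + b)/(6LEI) = 82.18/EI
  span BC: point load 161.5 at a = 1.7: Pab(L + b)/(6LEI) = 560.1/EI
  relative rotation θ_0 = (61.88 + 642.3)/EI = 704.1/EI
A unit hogging moment at B produces rotation L₁/(3EI) + L₂/(3EI) = 4.5/EI.
Slope continuity at B: θ_0 = M_B·4.5/EI, so M_B = 704.1/4.5 = 156.5 kN·m (hogging).
Span AB, ΣM about A with M_B applied at B: R_B^{AB}·5 = 76.36 + 156.5, so R_B^{AB} = 46.57 kN and R_A = 92 − 46.57 = 45.43 kN.

R_A = 45.43 kN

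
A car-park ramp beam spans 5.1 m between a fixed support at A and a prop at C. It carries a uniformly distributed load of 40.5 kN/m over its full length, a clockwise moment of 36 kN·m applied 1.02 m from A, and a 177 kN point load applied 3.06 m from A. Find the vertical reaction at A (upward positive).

R_A = 225.8 kN

Release the roller at C. Primary structure: cantilever fixed at A.
Deflection at C on the released cantilever, summing each load's contribution:
  UDL 40.5: wL⁴/(8EI) = 3425/EI
  clockwise couple 36 at a = 1.02: M₀a(2L − a)/(2EI) = 168.5/EI
  point load 177 at a = 3.06: Pa²(3L − a)/(6EI) = 3381/EI
  δ_0 = 6974/EI
Flexibility coefficient — unit upward force at C: δ_{CC} = L³/(3EI) = 44.22/EI.
The prop prevents deflection at C: R_C = δ_0/δ_{CC} = 6974/44.22 = 157.7 kN.
Vertical equilibrium: R_A = ΣP − R_C = 383.6 − 157.7 = 225.8 kN.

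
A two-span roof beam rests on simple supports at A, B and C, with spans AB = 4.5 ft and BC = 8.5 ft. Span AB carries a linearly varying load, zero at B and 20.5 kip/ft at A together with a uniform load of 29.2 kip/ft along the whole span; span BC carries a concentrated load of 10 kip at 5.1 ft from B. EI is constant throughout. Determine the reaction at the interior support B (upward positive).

R_B = 99.79 kip

Insert a hinge at B; M_B is the redundant, and each span becomes simply supported.
End slopes at the hinge B, treating each span as simply supported:
  span AB: triangular load, peak 20.5: 7w₀L³/(360EI) = 36.32/EI
  span AB: UDL 29.2: wL³/(24EI) = 110.9/EI
  span BC: point load 10 at a = 5.1: Pab(L + b)/(6LEI) = 40.46/EI
  relative rotation θ_0 = (147.2 + 40.46)/EI = 187.7/EI
A unit hogging moment at B produces rotation L₁/(3EI) + L₂/(3EI) = 4.333/EI.
Slope continuity at B: θ_0 = M_B·4.333/EI, so M_B = 187.7/4.333 = 43.3 kip·ft (hogging).
Span AB, ΣM about A with M_B applied at B: R_B^{AB}·4.5 = 364.8 + 43.3, so R_B^{AB} = 90.7 kip and R_A = 177.5 − 90.7 = 86.83 kip.
Span BC, ΣM about C: R_B^{BC}·8.5 = 34 + 43.3, so R_B^{BC} = 9.095 kip and R_C = 10 − 9.095 = 0.9054 kip.
R_B = 90.7 + 9.095 = 99.79 kip.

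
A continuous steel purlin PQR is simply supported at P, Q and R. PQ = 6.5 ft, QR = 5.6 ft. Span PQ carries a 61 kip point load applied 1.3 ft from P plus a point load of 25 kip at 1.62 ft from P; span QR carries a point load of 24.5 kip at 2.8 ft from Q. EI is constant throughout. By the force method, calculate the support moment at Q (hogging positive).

M_Q = 42.56 kip·ft

Release continuity at Q by inserting a hinge; the redundant is the internal moment M_Q. The primary structure is two simply-supported spans PQ and QR.
Rotations at Q on the released spans (each span's end-slope, ×1/EI):
  span PQ: point load 61 at a = 1.3: Pab(L + a)/(6LEI) = 82.47/EI
  span PQ: point load 25 at a = 1.62: Pab(L + a)/(6LEI) = 41.15/EI
  span QR: point load 24.5 at a = 2.8: Pab(L + b)/(6LEI) = 48.02/EI
  relative rotation θ_0 = (123.6 + 48.02)/EI = 171.6/EI
A unit hogging moment at Q produces rotation L₁/(3EI) + L₂/(3EI) = 4.033/EI.
Slope continuity at Q: θ_0 = M_Q·4.033/EI, so M_Q = 171.6/4.033 = 42.56 kip·ft (hogging).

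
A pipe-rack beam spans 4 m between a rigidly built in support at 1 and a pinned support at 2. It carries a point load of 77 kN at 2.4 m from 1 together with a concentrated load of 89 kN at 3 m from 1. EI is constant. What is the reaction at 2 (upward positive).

Remove the prop at 2; the released (primary) structure is a cantilever built in at 1.
Free-end deflection of the primary structure under the applied loading (downward +):
  point load 77 at a = 2.4: Pa²(3L − a)/(6EI) = 709.6/EI
  point load 89 at a = 3: Pa²(3L − a)/(6EI) = 1202/EI
  δ_0 = 1911/EI
Tip deflection under a unit load at 2: L³/(3EI) = 21.33/EI.
The prop prevents deflection at 2: R_2 = δ_0/δ_{22} = 1911/21.33 = 89.58 kN.

R_2 = 89.58 kN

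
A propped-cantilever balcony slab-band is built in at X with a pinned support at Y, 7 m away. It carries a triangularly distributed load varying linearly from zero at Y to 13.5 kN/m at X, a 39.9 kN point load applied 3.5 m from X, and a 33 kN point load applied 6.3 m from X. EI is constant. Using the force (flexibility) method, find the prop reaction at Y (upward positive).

R_Y = 49.99 kN

Remove the prop at Y; the released (primary) structure is a cantilever built in at X.
Deflection at Y on the released cantilever, summing each load's contribution:
  triangular load, peak 13.5 at the fixed end: w₀L⁴/(30EI) = 1080/EI
  point load 39.9 at a = 3.5: Pa²(3L − a)/(6EI) = 1426/EI
  point load 33 at a = 6.3: Pa²(3L − a)/(6EI) = 3209/EI
  δ_0 = 5715/EI
Tip deflection under a unit load at Y: L³/(3EI) = 114.3/EI.
Compatibility at Y: δ_0 − R_Y·δ_{YY} = 0, so R_Y = 5715/114.3 = 49.99 kN.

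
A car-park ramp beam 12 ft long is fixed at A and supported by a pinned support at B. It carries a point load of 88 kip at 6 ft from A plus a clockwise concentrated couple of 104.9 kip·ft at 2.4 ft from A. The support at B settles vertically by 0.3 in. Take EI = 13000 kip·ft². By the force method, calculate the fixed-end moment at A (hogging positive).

M_A = 253 kip·ft

Choose R_B as the redundant. The primary structure is the cantilever fixed at A.
Downward deflection at the released point B due to the loads:
  point load 88 at a = 6: Pa²(3L − a)/(6EI) = 15840/EI
  clockwise couple 104.9 at a = 2.4: M₀a(2L − a)/(2EI) = 2719/EI
  δ_0 = 18559/EI
Flexibility coefficient — unit upward force at B: δ_{BB} = L³/(3EI) = 576/EI.
With EI = 13000 kip·ft²: δ_0 = 1.4276 ft and δ_{BB} = 0.044308 ft/kip.
Compatibility — the beam at B must follow the support down by 0.025 ft: δ_0 − R_B·δ_{BB} = 0.025, so R_B = (1.4276 − 0.025)/0.044308 = 31.66 kip.
Moment equilibrium about A: M_A = Σ(load moments about A) − R_B·L = 632.9 − 31.66×12 = 253 kip·ft.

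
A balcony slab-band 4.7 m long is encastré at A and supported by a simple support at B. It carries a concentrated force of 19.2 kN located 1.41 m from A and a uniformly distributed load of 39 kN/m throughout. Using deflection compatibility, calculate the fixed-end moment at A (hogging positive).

Take the reaction at B as the redundant and release it; the primary structure is a cantilever fixed at A.
Free-end deflection of the primary structure under the applied loading (downward +):
  point load 19.2 at a = 1.41: Pa²(3L − a)/(6EI) = 80.73/EI
  UDL 39: wL⁴/(8EI) = 2379/EI
  δ_0 = 2460/EI
Flexibility coefficient — unit upward force at B: δ_{BB} = L³/(3EI) = 34.61/EI.
The prop prevents deflection at B: R_B = δ_0/δ_{BB} = 2460/34.61 = 71.07 kN.
Moment equilibrium about A: M_A = Σ(load moments about A) − R_B·L = 457.8 − 71.07×4.7 = 123.8 kN·m.

M_A = 123.8 kN·m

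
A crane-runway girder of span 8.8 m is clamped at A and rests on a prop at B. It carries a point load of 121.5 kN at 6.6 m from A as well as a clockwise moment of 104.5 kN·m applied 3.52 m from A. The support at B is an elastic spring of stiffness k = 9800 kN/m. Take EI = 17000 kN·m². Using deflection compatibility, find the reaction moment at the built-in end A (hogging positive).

M_A = 135.4 kN·m

Remove the prop at B; the released (primary) structure is a cantilever built in at A.
Free-end deflection of the primary structure under the applied loading (downward +):
  point load 121.5 at a = 6.6: Pa²(3L − a)/(6EI) = 17465/EI
  clockwise couple 104.5 at a = 3.52: M₀a(2L − a)/(2EI) = 2590/EI
  δ_0 = 20055/EI
Flexibility coefficient — unit upward force at B: δ_{BB} = L³/(3EI) = 227.2/EI.
With EI = 17000 kN·m²: δ_0 = 1.1797 m and δ_{BB} = 0.013362 m/kN.
Compatibility — the spring shortens by R_B/k under the reaction it provides: δ_0 − R_B·δ_{BB} = R_B/k. With 1/k = 0.000102 m/kN, R_B = δ_0 / (δ_{BB} + 1/k) = 1.1797 / (0.013362 + 0.000102) = 87.62 kN.
Moment equilibrium about A: M_A = Σ(load moments about A) − R_B·L = 906.4 − 87.62×8.8 = 135.4 kN·m.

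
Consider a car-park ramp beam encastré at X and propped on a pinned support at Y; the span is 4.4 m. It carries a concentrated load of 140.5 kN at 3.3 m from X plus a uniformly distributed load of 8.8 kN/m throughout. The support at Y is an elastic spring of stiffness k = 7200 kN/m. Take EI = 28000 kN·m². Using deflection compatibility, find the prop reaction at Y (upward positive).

Take the reaction at Y as the redundant and release it; the primary structure is a cantilever fixed at X.
Free-end deflection of the primary structure under the applied loading (downward +):
  point load 140.5 at a = 3.3: Pa²(3L − a)/(6EI) = 2525/EI
  UDL 8.8: wL⁴/(8EI) = 412.3/EI
  δ_0 = 2937/EI
Flexibility coefficient — unit upward force at Y: δ_{YY} = L³/(3EI) = 28.39/EI.
With EI = 28000 kN·m²: δ_0 = 0.10489 m and δ_{YY} = 0.001014 m/kN.
Compatibility — the spring shortens by R_Y/k under the reaction it provides: δ_0 − R_Y·δ_{YY} = R_Y/k. With 1/k = 0.000139 m/kN, R_Y = δ_0 / (δ_{YY} + 1/k) = 0.10489 / (0.001014 + 0.000139) = 90.97 kN.

R_Y = 90.97 kN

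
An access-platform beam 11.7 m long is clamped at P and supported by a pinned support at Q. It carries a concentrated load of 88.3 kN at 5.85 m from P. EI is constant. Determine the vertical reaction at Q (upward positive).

Remove the prop at Q; the released (primary) structure is a cantilever built in at P.
Downward deflection at the released point Q due to the loads:
  point load 88.3 at a = 5.85: Pa²(3L − a)/(6EI) = 14732/EI
Tip deflection under a unit load at Q: L³/(3EI) = 533.9/EI.
The prop prevents deflection at Q: R_Q = δ_0/δ_{QQ} = 14732/533.9 = 27.59 kN.

R_Q = 27.59 kN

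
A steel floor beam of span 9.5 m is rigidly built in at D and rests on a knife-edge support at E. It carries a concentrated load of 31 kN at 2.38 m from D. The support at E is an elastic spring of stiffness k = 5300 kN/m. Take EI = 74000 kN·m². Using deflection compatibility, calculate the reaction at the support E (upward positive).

R_E = 2.55 kN

Take the reaction at E as the redundant and release it; the primary structure is a cantilever fixed at D.
Free-end deflection of the primary structure under the applied loading (downward +):
  point load 31 at a = 2.38: Pa²(3L − a)/(6EI) = 764.4/EI
Tip deflection under a unit load at E: L³/(3EI) = 285.8/EI.
With EI = 74000 kN·m²: δ_0 = 0.01033 m and δ_{EE} = 0.003862 m/kN.
Compatibility — the spring shortens by R_E/k under the reaction it provides: δ_0 − R_E·δ_{EE} = R_E/k. With 1/k = 0.000189 m/kN, R_E = δ_0 / (δ_{EE} + 1/k) = 0.01033 / (0.003862 + 0.000189) = 2.55 kN.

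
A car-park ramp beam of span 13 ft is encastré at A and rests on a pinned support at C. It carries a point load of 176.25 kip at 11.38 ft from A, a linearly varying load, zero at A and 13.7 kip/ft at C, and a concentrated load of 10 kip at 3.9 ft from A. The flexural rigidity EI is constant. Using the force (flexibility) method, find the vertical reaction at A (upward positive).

R_A = 81.63 kip

Choose R_C as the redundant. The primary structure is the cantilever fixed at A.
Free-end deflection of the primary structure under the applied loading (downward +):
  point load 176.25 at a = 11.38: Pa²(3L − a)/(6EI) = 105072/EI
  triangular load, peak 13.7 at the free end: 11w₀L⁴/(120EI) = 35868/EI
  point load 10 at a = 3.9: Pa²(3L − a)/(6EI) = 889.8/EI
  δ_0 = 141829/EI
Tip deflection under a unit load at C: L³/(3EI) = 732.3/EI.
The prop prevents deflection at C: R_C = δ_0/δ_{CC} = 141829/732.3 = 193.7 kip.
Vertical equilibrium: R_A = ΣP − R_C = 275.3 − 193.7 = 81.63 kip.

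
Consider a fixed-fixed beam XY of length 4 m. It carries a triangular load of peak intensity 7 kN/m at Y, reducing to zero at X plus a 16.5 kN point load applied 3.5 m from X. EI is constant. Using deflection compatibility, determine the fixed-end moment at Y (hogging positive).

Take the two fixed-end moments M_X, M_Y as redundants; the released structure is the simple span XY.
End rotations of the released simple span under the applied load (×1/EI):
  at X: triangular load, peak 7: 7w₀L³/(360EI) = 8.711/EI
  at Y: triangular load, peak 7: w₀L³/(45EI) = 9.956/EI
  at X: point load 16.5 at a = 3.5: Pab(L + b)/(6LEI) = 5.414/EI
  at Y: point load 16.5 at a = 3.5: Pab(L + a)/(6LEI) = 9.023/EI
  θ_X0 = 14.13/EI,  θ_Y0 = 18.98/EI
Flexibility coefficients: a unit moment at one end gives L/(3EI) there and L/(6EI) at the far end, so f₁₁ = f₂₂ = 1.333/EI and f₁₂ = f₂₁ = 0.6667/EI.
Compatibility — zero rotation at each built-in end:
  1.333 M_X + 0.6667 M_Y = 14.13
  0.6667 M_X + 1.333 M_Y = 18.98
Solving the pair gives M_X = 4.636 kN·m and M_Y = 11.92 kN·m (hogging).

M_Y = 11.92 kN·m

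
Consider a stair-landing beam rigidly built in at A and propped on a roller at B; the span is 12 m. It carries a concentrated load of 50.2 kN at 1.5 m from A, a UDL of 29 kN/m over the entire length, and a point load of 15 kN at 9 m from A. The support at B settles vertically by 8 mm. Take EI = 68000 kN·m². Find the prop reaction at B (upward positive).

R_B = 140.2 kN

Choose R_B as the redundant. The primary structure is the cantilever fixed at A.
Primary-structure tip deflection at B by superposition:
  point load 50.2 at a = 1.5: Pa²(3L − a)/(6EI) = 649.5/EI
  UDL 29: wL⁴/(8EI) = 75168/EI
  point load 15 at a = 9: Pa²(3L − a)/(6EI) = 5468/EI
  δ_0 = 81285/EI
Tip deflection under a unit load at B: L³/(3EI) = 576/EI.
With EI = 68000 kN·m²: δ_0 = 1.1954 m and δ_{BB} = 0.008471 m/kN.
Compatibility — the beam at B must follow the support down by 0.008 m: δ_0 − R_B·δ_{BB} = 0.008, so R_B = (1.1954 − 0.008)/0.008471 = 140.2 kN.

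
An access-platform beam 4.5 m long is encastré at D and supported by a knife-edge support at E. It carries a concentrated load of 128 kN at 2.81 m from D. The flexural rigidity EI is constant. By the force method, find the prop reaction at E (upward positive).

R_E = 59.28 kN

Choose R_E as the redundant. The primary structure is the cantilever fixed at D.
Primary-structure tip deflection at E by superposition:
  point load 128 at a = 2.81: Pa²(3L − a)/(6EI) = 1801/EI
Tip deflection under a unit load at E: L³/(3EI) = 30.38/EI.
Compatibility at E: δ_0 − R_E·δ_{EE} = 0, so R_E = 1801/30.38 = 59.28 kN.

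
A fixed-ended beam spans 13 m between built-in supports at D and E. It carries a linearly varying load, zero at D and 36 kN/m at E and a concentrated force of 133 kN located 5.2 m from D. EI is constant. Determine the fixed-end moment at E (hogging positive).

M_E = 470.2 kN·m

Take the two fixed-end moments M_D, M_E as redundants; the released structure is the simple span DE.
End rotations of the released simple span under the applied load (×1/EI):
  at D: triangular load, peak 36: 7w₀L³/(360EI) = 1538/EI
  at E: triangular load, peak 36: w₀L³/(45EI) = 1758/EI
  at D: point load 133 at a = 5.2: Pab(L + b)/(6LEI) = 1439/EI
  at E: point load 133 at a = 5.2: Pab(L + a)/(6LEI) = 1259/EI
  θ_D0 = 2976/EI,  θ_E0 = 3016/EI
Flexibility coefficients: a unit moment at one end gives L/(3EI) there and L/(6EI) at the far end, so f₁₁ = f₂₂ = 4.333/EI and f₁₂ = f₂₁ = 2.167/EI.
Compatibility — zero rotation at each built-in end:
  4.333 M_D + 2.167 M_E = 2976
  2.167 M_D + 4.333 M_E = 3016
Solving the pair gives M_D = 451.8 kN·m and M_E = 470.2 kN·m (hogging).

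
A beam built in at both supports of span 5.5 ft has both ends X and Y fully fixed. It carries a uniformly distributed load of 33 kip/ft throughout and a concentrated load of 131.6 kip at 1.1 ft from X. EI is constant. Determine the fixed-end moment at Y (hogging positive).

M_Y = 106.3 kip·ft

Release both end moments; the primary structure is a simply-supported span XY with redundants M_X and M_Y.
Simple-span end rotations at X and Y under the given loads:
  at X: UDL 33: wL³/(24EI) = 228.8/EI
  at Y: UDL 33: wL³/(24EI) = 228.8/EI
  at X: point load 131.6 at a = 1.1: Pab(L + b)/(6LEI) = 191.1/EI
  at Y: point load 131.6 at a = 1.1: Pab(L + a)/(6LEI) = 127.4/EI
  θ_X0 = 419.8/EI,  θ_Y0 = 356.2/EI
Flexibility coefficients: a unit moment at one end gives L/(3EI) there and L/(6EI) at the far end, so f₁₁ = f₂₂ = 1.833/EI and f₁₂ = f₂₁ = 0.9167/EI.
Compatibility — zero rotation at each built-in end:
  1.833 M_X + 0.9167 M_Y = 419.8
  0.9167 M_X + 1.833 M_Y = 356.2
Solving the pair gives M_X = 175.8 kip·ft and M_Y = 106.3 kip·ft (hogging).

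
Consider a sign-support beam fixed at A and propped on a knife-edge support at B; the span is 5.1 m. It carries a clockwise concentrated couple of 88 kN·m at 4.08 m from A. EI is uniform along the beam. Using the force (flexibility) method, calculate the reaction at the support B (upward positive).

R_B = 24.85 kN

Release the roller at B. Primary structure: cantilever fixed at A.
Free-end deflection of the primary structure under the applied loading (downward +):
  clockwise couple 88 at a = 4.08: M₀a(2L − a)/(2EI) = 1099/EI
Flexibility coefficient — unit upward force at B: δ_{BB} = L³/(3EI) = 44.22/EI.
Compatibility at B: δ_0 − R_B·δ_{BB} = 0, so R_B = 1099/44.22 = 24.85 kN.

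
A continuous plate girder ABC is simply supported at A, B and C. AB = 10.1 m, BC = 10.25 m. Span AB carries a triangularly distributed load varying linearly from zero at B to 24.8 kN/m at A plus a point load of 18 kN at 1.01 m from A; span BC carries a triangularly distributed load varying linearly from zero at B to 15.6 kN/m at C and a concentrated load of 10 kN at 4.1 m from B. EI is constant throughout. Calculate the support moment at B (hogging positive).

M_B = 135.8 kN·m

Release continuity at B by inserting a hinge; the redundant is the internal moment M_B. The primary structure is two simply-supported spans AB and BC.
Discontinuity in slope at B on the released structure — sum the simple-span end rotations:
  span AB: triangular load, peak 24.8: 7w₀L³/(360EI) = 496.8/EI
  span AB: point load 18 at a = 1.01: Pab(L + a)/(6LEI) = 30.3/EI
  span BC: triangular load, peak 15.6: 7w₀L³/(360EI) = 326.7/EI
  span BC: point load 10 at a = 4.1: Pab(L + b)/(6LEI) = 67.24/EI
  relative rotation θ_0 = (527.1 + 393.9)/EI = 921/EI
A unit hogging moment at B produces rotation L₁/(3EI) + L₂/(3EI) = 6.783/EI.
Compatibility: M_B·(L₁+L₂)/(3EI) = θ_0, giving M_B = 135.8 kN·m (hogging).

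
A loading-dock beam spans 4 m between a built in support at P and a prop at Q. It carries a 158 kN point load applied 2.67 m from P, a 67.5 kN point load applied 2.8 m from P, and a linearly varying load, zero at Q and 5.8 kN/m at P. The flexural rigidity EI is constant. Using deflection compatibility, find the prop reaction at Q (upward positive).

R_Q = 122.5 kN

Release the roller at Q. Primary structure: cantilever fixed at P.
Free-end deflection of the primary structure under the applied loading (downward +):
  point load 158 at a = 2.67: Pa²(3L − a)/(6EI) = 1751/EI
  point load 67.5 at a = 2.8: Pa²(3L − a)/(6EI) = 811.4/EI
  triangular load, peak 5.8 at the fixed end: w₀L⁴/(30EI) = 49.49/EI
  δ_0 = 2612/EI
Flexibility coefficient — unit upward force at Q: δ_{QQ} = L³/(3EI) = 21.33/EI.
Compatibility at Q: δ_0 − R_Q·δ_{QQ} = 0, so R_Q = 2612/21.33 = 122.5 kN.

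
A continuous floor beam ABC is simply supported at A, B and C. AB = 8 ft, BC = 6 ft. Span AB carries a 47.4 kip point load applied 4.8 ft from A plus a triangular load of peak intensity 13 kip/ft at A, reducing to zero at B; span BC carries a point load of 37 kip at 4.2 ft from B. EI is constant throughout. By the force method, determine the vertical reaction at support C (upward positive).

Insert a hinge at B; M_B is the redundant, and each span becomes simply supported.
Discontinuity in slope at B on the released structure — sum the simple-span end rotations:
  span AB: point load 47.4 at a = 4.8: Pab(L + a)/(6LEI) = 194.2/EI
  span AB: triangular load, peak 13: 7w₀L³/(360EI) = 129.4/EI
  span BC: point load 37 at a = 4.2: Pab(L + b)/(6LEI) = 60.61/EI
  relative rotation θ_0 = (323.6 + 60.61)/EI = 384.2/EI
A unit hogging moment at B produces rotation L₁/(3EI) + L₂/(3EI) = 4.667/EI.
Compatibility: M_B·(L₁+L₂)/(3EI) = θ_0, giving M_B = 82.32 kip·ft (hogging).
Span BC, ΣM about C: R_B^{BC}·6 = 66.6 + 82.32, so R_B^{BC} = 24.82 kip and R_C = 37 − 24.82 = 12.18 kip.

R_C = 12.18 kip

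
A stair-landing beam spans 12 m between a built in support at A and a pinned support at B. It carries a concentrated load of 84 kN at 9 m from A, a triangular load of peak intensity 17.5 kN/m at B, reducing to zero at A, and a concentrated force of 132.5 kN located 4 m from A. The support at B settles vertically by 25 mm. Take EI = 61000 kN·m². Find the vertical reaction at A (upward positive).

Take the reaction at B as the redundant and release it; the primary structure is a cantilever fixed at A.
Deflection at B on the released cantilever, summing each load's contribution:
  point load 84 at a = 9: Pa²(3L − a)/(6EI) = 30618/EI
  triangular load, peak 17.5 at the free end: 11w₀L⁴/(120EI) = 33264/EI
  point load 132.5 at a = 4: Pa²(3L − a)/(6EI) = 11307/EI
  δ_0 = 75189/EI
Tip deflection under a unit load at B: L³/(3EI) = 576/EI.
With EI = 61000 kN·m²: δ_0 = 1.2326 m and δ_{BB} = 0.009443 m/kN.
Compatibility — the beam at B must follow the support down by 0.025 m: δ_0 − R_B·δ_{BB} = 0.025, so R_B = (1.2326 − 0.025)/0.009443 = 127.9 kN.
Vertical equilibrium: R_A = ΣP − R_B = 321.5 − 127.9 = 193.6 kN.

R_A = 193.6 kN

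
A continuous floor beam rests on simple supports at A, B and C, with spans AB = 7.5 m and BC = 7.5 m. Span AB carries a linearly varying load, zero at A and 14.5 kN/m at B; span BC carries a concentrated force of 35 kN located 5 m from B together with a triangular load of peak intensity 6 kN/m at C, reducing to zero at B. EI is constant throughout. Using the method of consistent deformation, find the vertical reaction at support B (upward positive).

R_B = 70.48 kN

Take M_B as the redundant. Released structure: two simple spans AB and BC with a hinge at B.
Rotations at B on the released spans (each span's end-slope, ×1/EI):
  span AB: triangular load, peak 14.5: w₀L³/(45EI) = 135.9/EI
  span BC: point load 35 at a = 5: Pab(L + b)/(6LEI) = 97.22/EI
  span BC: triangular load, peak 6: 7w₀L³/(360EI) = 49.22/EI
  relative rotation θ_0 = (135.9 + 146.4)/EI = 282.4/EI
A unit hogging moment at B produces rotation L₁/(3EI) + L₂/(3EI) = 5/EI.
Compatibility: M_B·(L₁+L₂)/(3EI) = θ_0, giving M_B = 56.48 kN·m (hogging).
Span AB, ΣM about A with M_B applied at B: R_B^{AB}·7.5 = 271.9 + 56.48, so R_B^{AB} = 43.78 kN and R_A = 54.38 − 43.78 = 10.59 kN.
Span BC, ΣM about C: R_B^{BC}·7.5 = 143.8 + 56.48, so R_B^{BC} = 26.7 kN and R_C = 57.5 − 26.7 = 30.8 kN.
R_B = 43.78 + 26.7 = 70.48 kN.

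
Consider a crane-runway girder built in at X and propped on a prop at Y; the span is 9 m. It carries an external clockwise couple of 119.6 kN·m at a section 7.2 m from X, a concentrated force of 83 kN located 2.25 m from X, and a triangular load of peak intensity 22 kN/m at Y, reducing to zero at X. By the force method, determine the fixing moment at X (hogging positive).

Release the roller at Y. Primary structure: cantilever fixed at X.
Downward deflection at the released point Y due to the loads:
  clockwise couple 119.6 at a = 7.2: M₀a(2L − a)/(2EI) = 4650/EI
  point load 83 at a = 2.25: Pa²(3L − a)/(6EI) = 1733/EI
  triangular load, peak 22 at the free end: 11w₀L⁴/(120EI) = 13231/EI
  δ_0 = 19615/EI
Flexibility coefficient — unit upward force at Y: δ_{YY} = L³/(3EI) = 243/EI.
Compatibility at Y: δ_0 − R_Y·δ_{YY} = 0, so R_Y = 19615/243 = 80.72 kN.
Moment equilibrium about X: M_X = Σ(load moments about X) − R_Y·L = 900.4 − 80.72×9 = 173.9 kN·m.

M_X = 173.9 kN·m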